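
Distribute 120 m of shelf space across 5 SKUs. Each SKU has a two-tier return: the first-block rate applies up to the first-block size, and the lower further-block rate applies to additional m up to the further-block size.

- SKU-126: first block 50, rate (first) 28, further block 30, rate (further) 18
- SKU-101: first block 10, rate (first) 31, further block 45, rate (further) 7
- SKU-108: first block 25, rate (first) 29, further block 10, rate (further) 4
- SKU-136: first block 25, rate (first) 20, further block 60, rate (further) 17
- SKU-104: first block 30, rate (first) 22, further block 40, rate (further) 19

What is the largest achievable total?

3195

Treat each block as its own option and order by rate: SKU-101/first 31 > SKU-108/first 29 > SKU-126/first 28 > SKU-104/first 22 > SKU-136/first 20 > SKU-104/second 19 > SKU-126/second 18 > SKU-136/second 17 > SKU-101/second 7 > SKU-108/second 4.
SKU-101 first at 31: fill all 10 ; 110 left.
SKU-108 first at 29: fill all 25 ; 85 left.
SKU-126 first at 28: fill all 50 ; 35 left.
Fill SKU-104 first block (30 at 22) ; 5 left.
SKU-136/first: +5 of 25 at 20; pool empty.
Total = 31×10 + 29×25 + 28×50 + 22×30 + 20×5 = 3195.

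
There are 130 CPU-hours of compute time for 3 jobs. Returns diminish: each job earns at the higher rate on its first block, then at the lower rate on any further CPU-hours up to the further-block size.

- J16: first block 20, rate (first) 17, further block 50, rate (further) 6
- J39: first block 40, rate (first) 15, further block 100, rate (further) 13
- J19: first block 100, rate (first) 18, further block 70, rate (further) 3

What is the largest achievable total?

2290

Rank every tier by rate: J19/tier1 18 > J16/tier1 17 > J39/tier1 15 > J39/tier2 13 > J16/tier2 6 > J19/tier2 3.
J19/tier1 (18): +100 — 30 left.
J16 tier1 at 17: fill all 20 — 10 left.
J39 tier1 at 15: only 10 left, fill 10.
Total = 18×100 + 17×20 + 15×10 = 2290.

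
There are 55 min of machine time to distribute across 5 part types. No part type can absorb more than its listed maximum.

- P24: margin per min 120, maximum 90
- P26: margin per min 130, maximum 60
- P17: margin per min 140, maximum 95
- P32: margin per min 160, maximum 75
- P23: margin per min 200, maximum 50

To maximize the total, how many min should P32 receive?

Order the part types by margin per min: P23 200 > P32 160 > P17 140 > P26 130 > P24 120.
Give P23 50 to hit its cap of 50 → 5 left.
P32: +5 (room for 75) → 5. Pool exhausted.

5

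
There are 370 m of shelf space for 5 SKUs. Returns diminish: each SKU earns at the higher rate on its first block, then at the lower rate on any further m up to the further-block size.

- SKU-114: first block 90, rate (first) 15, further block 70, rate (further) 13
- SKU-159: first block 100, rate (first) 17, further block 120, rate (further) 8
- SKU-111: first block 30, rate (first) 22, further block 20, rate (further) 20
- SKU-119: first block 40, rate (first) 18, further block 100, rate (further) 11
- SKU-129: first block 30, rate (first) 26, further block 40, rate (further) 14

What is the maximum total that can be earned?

6430

Treat each block as its own option and order by rate: SKU-129/tier1 26 > SKU-111/tier1 22 > SKU-111/tier2 20 > SKU-119/tier1 18 > SKU-159/tier1 17 > SKU-114/tier1 15 > SKU-129/tier2 14 > SKU-114/tier2 13 > SKU-119/tier2 11 > SKU-159/tier2 8.
Fill SKU-129 tier1 block (30 at 26) → 340 left.
SKU-111 tier1 at 22: fill all 30 → 310 left.
SKU-111/tier2 (20): +20 → 290 left.
Fill SKU-119 tier1 block (40 at 18) → 250 left.
SKU-159/tier1 (17): +100 → 150 left.
SKU-114 tier1 at 15: fill all 90 → 60 left.
SKU-129/tier2 (14): +40 → 20 left.
20 remain; put them into SKU-114 tier2 at 13.
Total = 26×30 + 22×30 + 20×20 + 18×40 + 17×100 + 15×90 + 14×40 + 13×20 = 6430.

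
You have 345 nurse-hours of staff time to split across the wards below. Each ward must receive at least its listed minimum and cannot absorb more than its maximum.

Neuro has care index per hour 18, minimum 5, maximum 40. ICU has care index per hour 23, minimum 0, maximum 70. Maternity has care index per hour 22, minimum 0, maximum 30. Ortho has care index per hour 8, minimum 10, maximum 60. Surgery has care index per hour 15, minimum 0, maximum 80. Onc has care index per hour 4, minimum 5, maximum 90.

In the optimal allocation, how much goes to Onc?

Meeting every minimum uses 5+0+0+10+0+5 = 20 nurse-hours, leaving 325.
Rank by care index per hour: ICU 23 > Maternity 22 > Neuro 18 > Surgery 15 > Ortho 8 > Onc 4.
ICU takes 70 more to reach its cap of 70 → 255 left.
Give Maternity 30 more to hit its cap of 30 → 225 left.
Neuro takes 35 more to reach its cap of 40 → 190 left.
Surgery takes 80 more to reach its cap of 80 → 110 left.
Ortho: +50 to 60 (cap) → 60 left.
Onc has room for 85 more but only 60 remain, so it gets 65.

65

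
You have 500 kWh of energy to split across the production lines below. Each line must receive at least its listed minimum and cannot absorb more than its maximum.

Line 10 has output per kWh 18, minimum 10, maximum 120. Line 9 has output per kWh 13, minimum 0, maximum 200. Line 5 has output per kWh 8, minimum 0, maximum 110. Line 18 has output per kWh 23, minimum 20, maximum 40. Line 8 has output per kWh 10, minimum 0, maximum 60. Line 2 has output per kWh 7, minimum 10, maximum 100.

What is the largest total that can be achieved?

6910

Meeting every minimum uses 10+0+0+20+0+10 = 40 kWh, leaving 460.
Highest output per kWh first: Line 18 23 > Line 10 18 > Line 9 13 > Line 8 10 > Line 5 8 > Line 2 7.
Line 18 takes 20 more to reach its cap of 40 → 440 left.
Line 10: +110 to 120 (cap) → 330 left.
Line 9: +200 to 200 (cap) → 130 left.
Give Line 8 60 more to hit its cap of 60 → 70 left.
Line 5 has room for 110 more but only 70 remain, so it gets 70.
Total = 18×120 + 13×200 + 8×70 + 23×40 + 10×60 + 7×10 = 6910.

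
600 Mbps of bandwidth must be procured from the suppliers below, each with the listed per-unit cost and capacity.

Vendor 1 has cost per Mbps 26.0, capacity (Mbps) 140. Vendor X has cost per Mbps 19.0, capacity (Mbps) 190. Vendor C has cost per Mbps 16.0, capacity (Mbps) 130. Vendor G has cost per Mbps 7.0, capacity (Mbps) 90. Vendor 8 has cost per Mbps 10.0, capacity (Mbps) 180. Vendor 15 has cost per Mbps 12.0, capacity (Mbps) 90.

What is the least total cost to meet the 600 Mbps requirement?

Use suppliers in increasing cost order.
Vendor G at 7.0: take all 90 Mbps ; 510 still needed.
Vendor 8 (10.0): use full 180 ; 330 Mbps to go.
Take 90 from Vendor 15 at 12.0 ; need 240 more.
Vendor C at 16.0: take all 130 Mbps ; 110 still needed.
Take 110 from Vendor X at 19.0 to finish.
Vendor 1: unused.
Cost = 90×7.0 + 180×10.0 + 90×12.0 + 130×16.0 + 110×19.0 = 7680.

7680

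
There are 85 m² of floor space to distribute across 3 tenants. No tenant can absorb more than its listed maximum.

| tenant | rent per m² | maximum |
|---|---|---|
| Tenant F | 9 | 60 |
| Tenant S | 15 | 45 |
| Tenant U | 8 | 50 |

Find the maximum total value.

1035

Highest rent per m² first: Tenant S 15 > Tenant F 9 > Tenant U 8.
Tenant S: +45 to 45 (cap) → 40 left.
Tenant F: +40 (room for 60) → 40. Pool exhausted.
Total = 9×40 + 15×45 = 1035.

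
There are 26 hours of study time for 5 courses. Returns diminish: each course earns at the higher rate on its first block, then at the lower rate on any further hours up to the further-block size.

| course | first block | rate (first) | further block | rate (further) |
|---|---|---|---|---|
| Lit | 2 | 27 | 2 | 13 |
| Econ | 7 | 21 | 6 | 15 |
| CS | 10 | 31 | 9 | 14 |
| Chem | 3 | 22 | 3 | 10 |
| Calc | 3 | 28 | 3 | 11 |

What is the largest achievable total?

Treat each block as its own option and order by rate: CS/first 31 > Calc/first 28 > Lit/first 27 > Chem/first 22 > Econ/first 21 > Econ/second 15 > CS/second 14 > Lit/second 13 > Calc/second 11 > Chem/second 10.
Fill CS first block (10 at 31) ; 16 left.
Fill Calc first block (3 at 28) ; 13 left.
Lit/first (27): +2 ; 11 left.
Chem/first (22): +3 ; 8 left.
Fill Econ first block (7 at 21) ; 1 left.
1 remain; put them into Econ second at 15.
Total = 31×10 + 28×3 + 27×2 + 22×3 + 21×7 + 15×1 = 676.

676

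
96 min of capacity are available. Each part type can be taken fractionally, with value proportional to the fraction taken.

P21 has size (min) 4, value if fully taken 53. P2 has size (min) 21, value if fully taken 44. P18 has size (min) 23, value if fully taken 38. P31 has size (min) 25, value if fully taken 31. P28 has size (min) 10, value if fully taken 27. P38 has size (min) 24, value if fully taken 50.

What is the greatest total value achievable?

Best value per unit of size first: P21 53/4≈13.2, P28 27/10≈2.7, P2 44/21≈2.1, P38 50/24≈2.08, P18 38/23≈1.65, P31 31/25≈1.24.
P21: take in full, 4 min for value 53 → 92 left.
P28: take in full, 10 min for value 27 → 82 left.
P2: take in full, 21 min for value 44 → 61 left.
Take all of P38 (24 min, value 50) → 37 min left.
All 23 min of P18 fit (value 38) → 14 remain.
14 min left: a 14/25 share of P31 gives 31×14/25 = 17.36.
Total value = 229.36.

229.36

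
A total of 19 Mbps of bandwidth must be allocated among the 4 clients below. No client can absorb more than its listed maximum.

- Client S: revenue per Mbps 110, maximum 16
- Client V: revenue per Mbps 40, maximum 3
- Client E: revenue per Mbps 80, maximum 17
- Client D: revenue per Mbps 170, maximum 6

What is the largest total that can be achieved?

Order the clients by revenue per Mbps: Client D 170 > Client S 110 > Client E 80 > Client V 40.
Give Client D 6 to hit its cap of 6 → 13 left.
Client S: +13 (room for 16) → 13. Pool exhausted.
Total = 110×13 + 170×6 = 2450.

2450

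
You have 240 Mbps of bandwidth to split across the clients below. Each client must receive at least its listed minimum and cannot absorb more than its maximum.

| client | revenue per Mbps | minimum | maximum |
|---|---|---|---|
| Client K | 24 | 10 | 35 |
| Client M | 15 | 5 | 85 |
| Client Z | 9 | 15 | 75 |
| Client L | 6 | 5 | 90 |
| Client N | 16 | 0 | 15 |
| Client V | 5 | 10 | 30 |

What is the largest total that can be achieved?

3200

Meeting every minimum uses 10+5+15+5+0+10 = 45 Mbps, leaving 195.
Rank by revenue per Mbps: Client K 24 > Client N 16 > Client M 15 > Client Z 9 > Client L 6 > Client V 5.
Give Client K 25 more to hit its cap of 35 — 170 left.
Give Client N 15 more to hit its cap of 15 — 155 left.
Client M: +80 to 85 (cap) — 75 left.
Client Z takes 60 more to reach its cap of 75 — 15 left.
Client L has room for 85 more but only 15 remain, so it gets 20.
Total = 24×35 + 15×85 + 9×75 + 6×20 + 16×15 + 5×10 = 3200.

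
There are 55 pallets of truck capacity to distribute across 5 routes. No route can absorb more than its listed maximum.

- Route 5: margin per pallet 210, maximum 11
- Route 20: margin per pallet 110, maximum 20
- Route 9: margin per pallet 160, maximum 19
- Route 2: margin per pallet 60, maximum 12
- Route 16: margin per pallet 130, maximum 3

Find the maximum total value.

Highest margin per pallet first: Route 5 210 > Route 9 160 > Route 16 130 > Route 20 110 > Route 2 60.
Give Route 5 11 to hit its cap of 11 → 44 left.
Route 9 takes 19 to reach its cap of 19 → 25 left.
Route 16 takes 3 to reach its cap of 3 → 22 left.
Route 20: +20 to 20 (cap) → 2 left.
Only 2 left; Route 2 takes them to reach 2.
Total = 210×11 + 110×20 + 160×19 + 60×2 + 130×3 = 8060.

8060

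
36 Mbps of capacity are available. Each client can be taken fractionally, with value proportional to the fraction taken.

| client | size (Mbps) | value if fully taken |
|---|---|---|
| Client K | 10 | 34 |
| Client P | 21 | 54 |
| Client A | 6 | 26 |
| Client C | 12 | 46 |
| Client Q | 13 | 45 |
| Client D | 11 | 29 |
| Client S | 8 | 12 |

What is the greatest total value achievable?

Sort by value density: Client A 26/6≈4.33, Client C 46/12≈3.83, Client Q 45/13≈3.46, Client K 34/10≈3.4, Client D 29/11≈2.64, Client P 54/21≈2.57, Client S 12/8≈1.5.
All 6 Mbps of Client A fit (value 26) ; 30 remain.
Client C: take in full, 12 Mbps for value 46 ; 18 left.
Client Q: take in full, 13 Mbps for value 45 ; 5 left.
Fill the last 5 Mbps with part of Client K: 5/10 of it earns 17.
Total value = 134.

134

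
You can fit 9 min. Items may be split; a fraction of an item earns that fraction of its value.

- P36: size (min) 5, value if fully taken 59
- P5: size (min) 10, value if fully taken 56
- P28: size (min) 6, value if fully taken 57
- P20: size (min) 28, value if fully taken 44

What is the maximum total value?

Rank by value-to-size ratio: P36 59/5≈11.8, P28 57/6≈9.5, P5 56/10≈5.6, P20 44/28≈1.57.
All 5 min of P36 fit (value 59) — 4 remain.
Fill the last 4 min with part of P28: 4/6 of it earns 38.
Total value = 97.

97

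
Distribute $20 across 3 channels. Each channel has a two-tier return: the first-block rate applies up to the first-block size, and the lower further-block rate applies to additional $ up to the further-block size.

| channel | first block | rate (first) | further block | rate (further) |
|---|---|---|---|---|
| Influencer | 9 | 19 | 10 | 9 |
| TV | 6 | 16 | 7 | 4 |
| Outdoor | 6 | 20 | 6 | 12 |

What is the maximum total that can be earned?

371

Treat each block as its own option and order by rate: Outdoor/T1 20 > Influencer/T1 19 > TV/T1 16 > Outdoor/T2 12 > Influencer/T2 9 > TV/T2 4.
Fill Outdoor T1 block (6 at 20) ; 14 left.
Influencer T1 at 19: fill all 9 ; 5 left.
TV/T1: +5 of 6 at 16; pool empty.
Total = 20×6 + 19×9 + 16×5 = 371.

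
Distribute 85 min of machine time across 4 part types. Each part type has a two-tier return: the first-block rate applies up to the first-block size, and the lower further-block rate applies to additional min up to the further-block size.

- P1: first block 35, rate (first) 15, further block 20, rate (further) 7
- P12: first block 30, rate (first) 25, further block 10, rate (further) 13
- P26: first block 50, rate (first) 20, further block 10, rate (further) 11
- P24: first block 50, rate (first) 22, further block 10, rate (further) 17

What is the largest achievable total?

Rank every tier by rate: P12/first 25 > P24/first 22 > P26/first 20 > P24/second 17 > P1/first 15 > P12/second 13 > P26/second 11 > P1/second 7.
P12 first at 25: fill all 30 — 55 left.
Fill P24 first block (50 at 22) — 5 left.
P26 first at 20: only 5 left, fill 5.
Total = 25×30 + 22×50 + 20×5 = 1950.

1950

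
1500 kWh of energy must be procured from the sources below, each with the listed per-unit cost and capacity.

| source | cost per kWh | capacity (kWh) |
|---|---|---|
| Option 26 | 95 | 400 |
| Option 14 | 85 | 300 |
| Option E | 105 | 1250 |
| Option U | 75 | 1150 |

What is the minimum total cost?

Cheapest first:
Option U (75): use full 1150 → 350 kWh to go.
Take 300 from Option 14 at 85 → need 50 more.
Take 50 from Option 26 at 95 to finish.
Option E: unused.
Cost = 1150×75 + 300×85 + 50×95 = 116500.

116500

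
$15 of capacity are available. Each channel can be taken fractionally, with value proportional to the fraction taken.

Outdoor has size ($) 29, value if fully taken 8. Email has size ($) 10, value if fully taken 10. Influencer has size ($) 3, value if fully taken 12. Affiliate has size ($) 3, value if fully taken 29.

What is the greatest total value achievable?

50

Best value per unit of size first: Affiliate 29/3≈9.67, Influencer 12/3≈4, Email 10/10≈1, Outdoor 8/29≈0.276.
All 3 $ of Affiliate fit (value 29) → 12 remain.
Take all of Influencer (3 $, value 12) → 9 $ left.
9 $ left: a 9/10 share of Email gives 10×9/10 = 9.
Total value = 50.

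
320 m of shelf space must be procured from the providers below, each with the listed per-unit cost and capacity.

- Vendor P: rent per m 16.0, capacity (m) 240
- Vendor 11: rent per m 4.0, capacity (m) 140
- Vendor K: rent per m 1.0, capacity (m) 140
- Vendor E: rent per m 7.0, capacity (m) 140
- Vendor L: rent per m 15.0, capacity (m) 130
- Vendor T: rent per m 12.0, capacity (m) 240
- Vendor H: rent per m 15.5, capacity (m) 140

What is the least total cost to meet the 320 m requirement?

980

Fill from the cheapest provider first.
Vendor K at 1.0: take all 140 m — 180 still needed.
Take 140 from Vendor 11 at 4.0 — need 40 more.
Vendor E (7.0): take the remaining 40 — done.
Vendor T, Vendor L, Vendor H, Vendor P: unused.
Cost = 140×1.0 + 140×4.0 + 40×7.0 = 980.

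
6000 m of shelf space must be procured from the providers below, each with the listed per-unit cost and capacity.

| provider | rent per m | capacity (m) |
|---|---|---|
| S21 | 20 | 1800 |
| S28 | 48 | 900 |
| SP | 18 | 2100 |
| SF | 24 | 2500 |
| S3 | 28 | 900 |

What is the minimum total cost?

124200

Use providers in increasing cost order.
SP (18): use full 2100 ; 3900 m to go.
S21 (20): use full 1800 ; 2100 m to go.
SF (24): take the remaining 2100 ; done.
S3, S28: unused.
Cost = 2100×18 + 1800×20 + 2100×24 = 124200.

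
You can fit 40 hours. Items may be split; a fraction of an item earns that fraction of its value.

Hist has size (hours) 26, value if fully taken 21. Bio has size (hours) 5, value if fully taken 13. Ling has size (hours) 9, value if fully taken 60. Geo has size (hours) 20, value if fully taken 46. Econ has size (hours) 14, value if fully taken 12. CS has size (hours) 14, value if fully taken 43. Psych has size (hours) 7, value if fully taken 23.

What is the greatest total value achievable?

Rank by value-to-size ratio: Ling 60/9≈6.67, Psych 23/7≈3.29, CS 43/14≈3.07, Bio 13/5≈2.6, Geo 46/20≈2.3, Econ 12/14≈0.857, Hist 21/26≈0.808.
All 9 hours of Ling fit (value 60) ; 31 remain.
All 7 hours of Psych fit (value 23) ; 24 remain.
Take all of CS (14 hours, value 43) ; 10 hours left.
Bio: take in full, 5 hours for value 13 ; 5 left.
Only 5 hours remain; take 5/20 of Geo for value 46×5/20 = 11.5.
Total value = 150.5.

150.5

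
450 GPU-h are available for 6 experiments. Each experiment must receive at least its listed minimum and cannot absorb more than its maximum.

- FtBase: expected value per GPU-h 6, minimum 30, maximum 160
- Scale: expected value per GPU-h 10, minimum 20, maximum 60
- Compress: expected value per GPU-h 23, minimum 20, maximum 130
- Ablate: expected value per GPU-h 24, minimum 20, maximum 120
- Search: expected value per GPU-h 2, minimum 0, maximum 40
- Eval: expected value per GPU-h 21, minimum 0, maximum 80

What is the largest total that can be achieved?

Meeting every minimum uses 30+20+20+20+0+0 = 90 GPU-h, leaving 360.
Order the experiments by expected value per GPU-h: Ablate 24 > Compress 23 > Eval 21 > Scale 10 > FtBase 6 > Search 2.
Give Ablate 100 more to hit its cap of 120 ; 260 left.
Compress: +110 to 130 (cap) ; 150 left.
Give Eval 80 more to hit its cap of 80 ; 70 left.
Scale: +40 to 60 (cap) ; 30 left.
Only 30 left; FtBase takes them to reach 60.
Total = 6×60 + 10×60 + 23×130 + 24×120 + 21×80 = 8510.

8510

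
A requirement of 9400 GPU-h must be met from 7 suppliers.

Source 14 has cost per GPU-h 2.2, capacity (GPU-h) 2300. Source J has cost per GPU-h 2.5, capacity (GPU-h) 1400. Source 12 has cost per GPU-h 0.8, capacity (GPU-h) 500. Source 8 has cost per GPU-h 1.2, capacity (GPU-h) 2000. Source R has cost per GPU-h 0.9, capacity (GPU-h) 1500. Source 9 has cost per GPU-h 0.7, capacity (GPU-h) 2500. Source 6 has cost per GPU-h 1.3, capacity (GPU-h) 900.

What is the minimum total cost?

11470

Use suppliers in increasing cost order.
Source 9 (0.7): use full 2500 ; 6900 GPU-h to go.
Source 12 at 0.8: take all 500 GPU-h ; 6400 still needed.
Source R at 0.9: take all 1500 GPU-h ; 4900 still needed.
Take 2000 from Source 8 at 1.2 ; need 2900 more.
Source 6 (1.3): use full 900 ; 2000 GPU-h to go.
Source 14 (2.2): take the remaining 2000 ; done.
Source J: unused.
Cost = 2500×0.7 + 500×0.8 + 1500×0.9 + 2000×1.2 + 900×1.3 + 2000×2.2 = 11470.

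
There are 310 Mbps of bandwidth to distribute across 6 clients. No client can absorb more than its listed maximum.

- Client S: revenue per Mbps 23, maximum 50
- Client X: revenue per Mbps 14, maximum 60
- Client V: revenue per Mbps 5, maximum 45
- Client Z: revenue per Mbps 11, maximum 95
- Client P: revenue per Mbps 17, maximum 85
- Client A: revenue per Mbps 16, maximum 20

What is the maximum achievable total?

4800

Rank by revenue per Mbps: Client S 23 > Client P 17 > Client A 16 > Client X 14 > Client Z 11 > Client V 5.
Client S takes 50 to reach its cap of 50 ; 260 left.
Client P takes 85 to reach its cap of 85 ; 175 left.
Client A takes 20 to reach its cap of 20 ; 155 left.
Client X: +60 to 60 (cap) ; 95 left.
Client Z takes 95 to reach its cap of 95 ; 0 left.
Total = 23×50 + 14×60 + 11×95 + 17×85 + 16×20 = 4800.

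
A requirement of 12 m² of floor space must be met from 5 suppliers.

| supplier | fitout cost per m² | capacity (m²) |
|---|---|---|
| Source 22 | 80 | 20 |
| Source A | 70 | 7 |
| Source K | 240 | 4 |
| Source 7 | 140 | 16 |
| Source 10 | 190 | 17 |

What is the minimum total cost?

890

Cheapest first:
Take 7 from Source A at 70 ; need 5 more.
Source 22 at 80: take 5 of its 20 ; requirement met.
Source 7, Source 10, Source K: unused.
Cost = 7×70 + 5×80 = 890.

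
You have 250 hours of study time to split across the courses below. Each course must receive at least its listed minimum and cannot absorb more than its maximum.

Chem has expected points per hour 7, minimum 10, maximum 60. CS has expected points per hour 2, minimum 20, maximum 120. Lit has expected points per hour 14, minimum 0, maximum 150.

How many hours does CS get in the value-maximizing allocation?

40

Meeting every minimum uses 10+20+0 = 30 hours, leaving 220.
Order the courses by expected points per hour: Lit 14 > Chem 7 > CS 2.
Lit takes 150 more to reach its cap of 150 ; 70 left.
Chem: +50 to 60 (cap) ; 20 left.
Only 20 left; CS takes them to reach 40.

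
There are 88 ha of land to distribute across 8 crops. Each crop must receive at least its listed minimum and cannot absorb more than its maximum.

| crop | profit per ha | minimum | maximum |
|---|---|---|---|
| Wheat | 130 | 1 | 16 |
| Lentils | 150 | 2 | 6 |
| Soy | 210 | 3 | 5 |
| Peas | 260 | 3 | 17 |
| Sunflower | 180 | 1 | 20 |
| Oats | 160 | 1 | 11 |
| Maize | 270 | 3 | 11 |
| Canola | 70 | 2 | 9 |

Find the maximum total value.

Meeting every minimum uses 1+2+3+3+1+1+3+2 = 16 ha, leaving 72.
Highest profit per ha first: Maize 270 > Peas 260 > Soy 210 > Sunflower 180 > Oats 160 > Lentils 150 > Wheat 130 > Canola 70.
Maize: +8 to 11 (cap) ; 64 left.
Peas takes 14 more to reach its cap of 17 ; 50 left.
Soy: +2 to 5 (cap) ; 48 left.
Sunflower: +19 to 20 (cap) ; 29 left.
Oats takes 10 more to reach its cap of 11 ; 19 left.
Lentils: +4 to 6 (cap) ; 15 left.
Wheat: +15 to 16 (cap) ; 0 left.
Total = 130×16 + 150×6 + 210×5 + 260×17 + 180×20 + 160×11 + 270×11 + 70×2 = 16920.

16920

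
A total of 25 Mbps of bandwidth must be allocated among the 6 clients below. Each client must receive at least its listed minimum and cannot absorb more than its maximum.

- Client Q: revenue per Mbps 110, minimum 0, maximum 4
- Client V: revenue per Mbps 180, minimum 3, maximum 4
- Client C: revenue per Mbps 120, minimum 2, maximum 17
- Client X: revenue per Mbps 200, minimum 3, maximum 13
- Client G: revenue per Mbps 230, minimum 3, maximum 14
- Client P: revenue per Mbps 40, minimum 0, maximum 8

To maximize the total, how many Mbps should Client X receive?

Meeting every minimum uses 0+3+2+3+3+0 = 11 Mbps, leaving 14.
Order the clients by revenue per Mbps: Client G 230 > Client X 200 > Client V 180 > Client C 120 > Client Q 110 > Client P 40.
Client G takes 11 more to reach its cap of 14 — 3 left.
Client X: +3 (room for 10) → 6. Pool exhausted.

6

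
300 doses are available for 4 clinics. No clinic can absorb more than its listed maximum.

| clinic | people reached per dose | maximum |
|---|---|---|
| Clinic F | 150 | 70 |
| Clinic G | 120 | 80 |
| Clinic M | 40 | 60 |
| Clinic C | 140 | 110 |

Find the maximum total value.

37100

Rank by people reached per dose: Clinic F 150 > Clinic C 140 > Clinic G 120 > Clinic M 40.
Clinic F takes 70 to reach its cap of 70 → 230 left.
Clinic C takes 110 to reach its cap of 110 → 120 left.
Clinic G: +80 to 80 (cap) → 40 left.
Only 40 left; Clinic M takes them to reach 40.
Total = 150×70 + 120×80 + 40×40 + 140×110 = 37100.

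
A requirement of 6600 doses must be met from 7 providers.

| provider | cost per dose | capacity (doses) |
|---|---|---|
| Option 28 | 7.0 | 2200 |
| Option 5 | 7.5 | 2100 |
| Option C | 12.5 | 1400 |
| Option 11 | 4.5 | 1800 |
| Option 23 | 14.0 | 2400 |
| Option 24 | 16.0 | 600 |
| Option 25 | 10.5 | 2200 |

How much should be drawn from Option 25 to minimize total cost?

500

Use providers in increasing cost order.
Option 11 (4.5): use full 1800 → 4800 doses to go.
Option 28 at 7.0: take all 2200 doses → 2600 still needed.
Option 5 at 7.5: take all 2100 doses → 500 still needed.
Option 25 at 10.5: take 500 of its 2200 → requirement met.
Option C, Option 23, Option 24: unused.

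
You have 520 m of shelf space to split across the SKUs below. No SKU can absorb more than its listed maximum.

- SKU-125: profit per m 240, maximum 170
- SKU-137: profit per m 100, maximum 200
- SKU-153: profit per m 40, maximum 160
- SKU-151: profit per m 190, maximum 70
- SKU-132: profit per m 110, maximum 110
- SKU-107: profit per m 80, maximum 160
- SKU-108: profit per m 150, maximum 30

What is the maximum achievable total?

Order the SKUs by profit per m: SKU-125 240 > SKU-151 190 > SKU-108 150 > SKU-132 110 > SKU-137 100 > SKU-107 80 > SKU-153 40.
Give SKU-125 170 to hit its cap of 170 → 350 left.
SKU-151 takes 70 to reach its cap of 70 → 280 left.
Give SKU-108 30 to hit its cap of 30 → 250 left.
SKU-132: +110 to 110 (cap) → 140 left.
Only 140 left; SKU-137 takes them to reach 140.
Total = 240×170 + 100×140 + 190×70 + 110×110 + 150×30 = 84700.

84700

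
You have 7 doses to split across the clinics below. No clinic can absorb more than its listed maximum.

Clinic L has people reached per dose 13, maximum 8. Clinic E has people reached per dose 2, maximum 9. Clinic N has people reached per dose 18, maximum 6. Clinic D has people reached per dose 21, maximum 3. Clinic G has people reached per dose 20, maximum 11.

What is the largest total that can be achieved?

Highest people reached per dose first: Clinic D 21 > Clinic G 20 > Clinic N 18 > Clinic L 13 > Clinic E 2.
Clinic D takes 3 to reach its cap of 3 ; 4 left.
Clinic G has room for 11 but only 4 remain, so it gets 4.
Total = 21×3 + 20×4 = 143.

143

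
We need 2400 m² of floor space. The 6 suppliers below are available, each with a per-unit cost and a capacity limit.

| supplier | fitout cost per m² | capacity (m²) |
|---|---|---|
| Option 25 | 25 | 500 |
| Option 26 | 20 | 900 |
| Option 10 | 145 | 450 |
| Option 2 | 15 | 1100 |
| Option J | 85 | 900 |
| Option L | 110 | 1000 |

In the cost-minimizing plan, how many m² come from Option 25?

400

Cheapest first:
Take 1100 from Option 2 at 15 — need 1300 more.
Option 26 at 20: take all 900 m² — 400 still needed.
Option 25 at 25: take 400 of its 500 — requirement met.
Option J, Option L, Option 10: unused.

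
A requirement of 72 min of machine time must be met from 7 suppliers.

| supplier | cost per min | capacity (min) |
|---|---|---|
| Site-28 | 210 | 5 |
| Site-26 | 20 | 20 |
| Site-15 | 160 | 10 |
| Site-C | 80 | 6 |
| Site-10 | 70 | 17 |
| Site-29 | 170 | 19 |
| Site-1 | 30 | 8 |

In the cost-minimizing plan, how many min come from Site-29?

Cheapest first:
Site-26 (20): use full 20 → 52 min to go.
Take 8 from Site-1 at 30 → need 44 more.
Take 17 from Site-10 at 70 → need 27 more.
Site-C at 80: take all 6 min → 21 still needed.
Site-15 at 160: take all 10 min → 11 still needed.
Site-29 (170): take the remaining 11 → done.
Site-28: unused.

11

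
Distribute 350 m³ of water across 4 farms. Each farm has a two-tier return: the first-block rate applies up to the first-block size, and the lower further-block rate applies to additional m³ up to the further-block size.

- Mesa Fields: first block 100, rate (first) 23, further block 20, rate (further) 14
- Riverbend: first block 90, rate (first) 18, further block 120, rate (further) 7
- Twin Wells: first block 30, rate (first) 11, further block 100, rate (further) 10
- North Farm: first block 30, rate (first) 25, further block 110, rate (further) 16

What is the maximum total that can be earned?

6710

Treat each block as its own option and order by rate: North Farm/T1 25 > Mesa Fields/T1 23 > Riverbend/T1 18 > North Farm/T2 16 > Mesa Fields/T2 14 > Twin Wells/T1 11 > Twin Wells/T2 10 > Riverbend/T2 7.
North Farm/T1 (25): +30 → 320 left.
Mesa Fields T1 at 23: fill all 100 → 220 left.
Riverbend T1 at 18: fill all 90 → 130 left.
Fill North Farm T2 block (110 at 16) → 20 left.
Mesa Fields/T2 (14): +20 → 0 left.
Total = 25×30 + 23×100 + 18×90 + 16×110 + 14×20 = 6710.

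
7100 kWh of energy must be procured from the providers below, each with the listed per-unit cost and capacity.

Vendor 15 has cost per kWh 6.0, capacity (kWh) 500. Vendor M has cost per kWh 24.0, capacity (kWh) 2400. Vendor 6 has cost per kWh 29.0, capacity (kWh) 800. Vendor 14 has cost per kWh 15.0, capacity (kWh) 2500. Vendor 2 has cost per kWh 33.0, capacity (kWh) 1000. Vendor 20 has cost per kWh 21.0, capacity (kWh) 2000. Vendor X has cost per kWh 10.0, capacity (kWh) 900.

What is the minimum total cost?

Cheapest first:
Take 500 from Vendor 15 at 6.0 → need 6600 more.
Take 900 from Vendor X at 10.0 → need 5700 more.
Vendor 14 at 15.0: take all 2500 kWh → 3200 still needed.
Vendor 20 at 21.0: take all 2000 kWh → 1200 still needed.
Vendor M (24.0): take the remaining 1200 → done.
Vendor 6, Vendor 2: unused.
Cost = 500×6.0 + 900×10.0 + 2500×15.0 + 2000×21.0 + 1200×24.0 = 120300.

120300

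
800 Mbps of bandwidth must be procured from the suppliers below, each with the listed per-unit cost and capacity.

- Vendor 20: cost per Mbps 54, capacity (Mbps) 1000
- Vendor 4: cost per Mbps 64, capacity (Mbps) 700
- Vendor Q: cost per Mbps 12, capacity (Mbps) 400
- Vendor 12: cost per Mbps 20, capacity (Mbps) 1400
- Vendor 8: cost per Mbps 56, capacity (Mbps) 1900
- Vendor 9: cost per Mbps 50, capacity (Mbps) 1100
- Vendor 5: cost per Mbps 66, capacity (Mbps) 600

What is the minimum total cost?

12800

Cheapest first:
Vendor Q (12): use full 400 ; 400 Mbps to go.
Take 400 from Vendor 12 at 20 to finish.
Vendor 9, Vendor 20, Vendor 8, Vendor 4, Vendor 5: unused.
Cost = 400×12 + 400×20 = 12800.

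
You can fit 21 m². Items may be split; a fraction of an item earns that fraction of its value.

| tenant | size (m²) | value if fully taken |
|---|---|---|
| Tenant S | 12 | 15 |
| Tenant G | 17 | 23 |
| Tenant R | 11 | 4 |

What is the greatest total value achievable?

Sort by value density: Tenant G 23/17≈1.35, Tenant S 15/12≈1.25, Tenant R 4/11≈0.364.
All 17 m² of Tenant G fit (value 23) — 4 remain.
Only 4 m² remain; take 4/12 of Tenant S for value 15×4/12 = 5.
Total value = 28.

28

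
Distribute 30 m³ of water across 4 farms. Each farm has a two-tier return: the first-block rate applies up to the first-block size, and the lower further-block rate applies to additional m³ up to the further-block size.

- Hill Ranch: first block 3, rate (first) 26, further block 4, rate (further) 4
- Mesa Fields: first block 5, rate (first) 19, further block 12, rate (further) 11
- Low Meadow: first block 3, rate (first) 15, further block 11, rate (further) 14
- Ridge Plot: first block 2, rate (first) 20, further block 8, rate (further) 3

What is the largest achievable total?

478

Rank every tier by rate: Hill Ranch/tier1 26 > Ridge Plot/tier1 20 > Mesa Fields/tier1 19 > Low Meadow/tier1 15 > Low Meadow/tier2 14 > Mesa Fields/tier2 11 > Hill Ranch/tier2 4 > Ridge Plot/tier2 3.
Fill Hill Ranch tier1 block (3 at 26) → 27 left.
Ridge Plot/tier1 (20): +2 → 25 left.
Mesa Fields/tier1 (19): +5 → 20 left.
Low Meadow tier1 at 15: fill all 3 → 17 left.
Low Meadow/tier2 (14): +11 → 6 left.
Mesa Fields tier2 at 11: only 6 left, fill 6.
Total = 26×3 + 20×2 + 19×5 + 15×3 + 14×11 + 11×6 = 478.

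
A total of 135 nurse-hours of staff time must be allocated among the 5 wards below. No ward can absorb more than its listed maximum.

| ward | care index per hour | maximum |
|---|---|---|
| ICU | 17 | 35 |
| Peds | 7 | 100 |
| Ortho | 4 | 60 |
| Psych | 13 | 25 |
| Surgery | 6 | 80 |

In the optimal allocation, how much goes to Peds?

Rank by care index per hour: ICU 17 > Psych 13 > Peds 7 > Surgery 6 > Ortho 4.
ICU takes 35 to reach its cap of 35 → 100 left.
Psych: +25 to 25 (cap) → 75 left.
Peds: +75 (room for 100) → 75. Pool exhausted.

75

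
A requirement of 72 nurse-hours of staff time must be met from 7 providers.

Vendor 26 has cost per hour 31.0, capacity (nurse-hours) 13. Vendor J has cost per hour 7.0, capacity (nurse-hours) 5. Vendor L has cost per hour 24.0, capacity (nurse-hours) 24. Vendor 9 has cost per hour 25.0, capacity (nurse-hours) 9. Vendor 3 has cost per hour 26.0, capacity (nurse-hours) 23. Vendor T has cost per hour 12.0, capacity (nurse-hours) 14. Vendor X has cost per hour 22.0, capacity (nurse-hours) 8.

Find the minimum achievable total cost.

Fill from the cheapest provider first.
Take 5 from Vendor J at 7.0 — need 67 more.
Vendor T at 12.0: take all 14 nurse-hours — 53 still needed.
Take 8 from Vendor X at 22.0 — need 45 more.
Vendor L (24.0): use full 24 — 21 nurse-hours to go.
Vendor 9 at 25.0: take all 9 nurse-hours — 12 still needed.
Vendor 3 at 26.0: take 12 of its 23 — requirement met.
Vendor 26: unused.
Cost = 5×7.0 + 14×12.0 + 8×22.0 + 24×24.0 + 9×25.0 + 12×26.0 = 1492.

1492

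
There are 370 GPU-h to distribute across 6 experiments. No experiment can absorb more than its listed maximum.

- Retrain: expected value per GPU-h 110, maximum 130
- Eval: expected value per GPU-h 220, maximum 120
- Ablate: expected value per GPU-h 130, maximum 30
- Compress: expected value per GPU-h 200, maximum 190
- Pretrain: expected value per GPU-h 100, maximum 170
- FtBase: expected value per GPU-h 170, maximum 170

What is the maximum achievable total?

Rank by expected value per GPU-h: Eval 220 > Compress 200 > FtBase 170 > Ablate 130 > Retrain 110 > Pretrain 100.
Give Eval 120 to hit its cap of 120 ; 250 left.
Compress takes 190 to reach its cap of 190 ; 60 left.
FtBase: +60 (room for 170) → 60. Pool exhausted.
Total = 220×120 + 200×190 + 170×60 = 74600.

74600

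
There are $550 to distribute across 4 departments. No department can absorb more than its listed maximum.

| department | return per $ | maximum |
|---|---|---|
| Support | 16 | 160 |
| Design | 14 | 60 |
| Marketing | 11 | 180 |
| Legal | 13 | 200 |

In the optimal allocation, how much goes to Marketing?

Rank by return per $: Support 16 > Design 14 > Legal 13 > Marketing 11.
Support: +160 to 160 (cap) ; 390 left.
Give Design 60 to hit its cap of 60 ; 330 left.
Legal takes 200 to reach its cap of 200 ; 130 left.
Only 130 left; Marketing takes them to reach 130.

130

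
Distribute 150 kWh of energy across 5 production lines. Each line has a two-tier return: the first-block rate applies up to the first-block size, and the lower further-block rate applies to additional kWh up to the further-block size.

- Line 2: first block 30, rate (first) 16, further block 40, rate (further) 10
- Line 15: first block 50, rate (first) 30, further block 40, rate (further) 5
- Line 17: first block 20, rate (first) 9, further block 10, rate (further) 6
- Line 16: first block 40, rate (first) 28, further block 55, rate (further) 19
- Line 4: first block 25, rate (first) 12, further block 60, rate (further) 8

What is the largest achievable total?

Treat each block as its own option and order by rate: Line 15/tier1 30 > Line 16/tier1 28 > Line 16/tier2 19 > Line 2/tier1 16 > Line 4/tier1 12 > Line 2/tier2 10 > Line 17/tier1 9 > Line 4/tier2 8 > Line 17/tier2 6 > Line 15/tier2 5.
Line 15/tier1 (30): +50 → 100 left.
Line 16 tier1 at 28: fill all 40 → 60 left.
Line 16/tier2 (19): +55 → 5 left.
Line 2/tier1: +5 of 30 at 16; pool empty.
Total = 30×50 + 28×40 + 19×55 + 16×5 = 3745.

3745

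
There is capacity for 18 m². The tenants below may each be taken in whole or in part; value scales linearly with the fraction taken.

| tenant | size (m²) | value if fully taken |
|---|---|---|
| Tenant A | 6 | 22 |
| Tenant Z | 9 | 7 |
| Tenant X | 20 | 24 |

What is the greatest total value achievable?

36.4

Rank by value-to-size ratio: Tenant A 22/6≈3.67, Tenant X 24/20≈1.2, Tenant Z 7/9≈0.778.
Tenant A: take in full, 6 m² for value 22 — 12 left.
Only 12 m² remain; take 12/20 of Tenant X for value 24×12/20 = 14.4.
Total value = 36.4.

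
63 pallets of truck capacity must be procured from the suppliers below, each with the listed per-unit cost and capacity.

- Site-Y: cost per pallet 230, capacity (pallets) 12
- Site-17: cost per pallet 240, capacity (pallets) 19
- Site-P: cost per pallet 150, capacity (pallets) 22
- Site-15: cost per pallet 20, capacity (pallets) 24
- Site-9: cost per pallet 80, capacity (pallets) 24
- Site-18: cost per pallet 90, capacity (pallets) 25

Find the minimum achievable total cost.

Cheapest first:
Take 24 from Site-15 at 20 — need 39 more.
Site-9 at 80: take all 24 pallets — 15 still needed.
Site-18 (90): take the remaining 15 — done.
Site-P, Site-Y, Site-17: unused.
Cost = 24×20 + 24×80 + 15×90 = 3750.

3750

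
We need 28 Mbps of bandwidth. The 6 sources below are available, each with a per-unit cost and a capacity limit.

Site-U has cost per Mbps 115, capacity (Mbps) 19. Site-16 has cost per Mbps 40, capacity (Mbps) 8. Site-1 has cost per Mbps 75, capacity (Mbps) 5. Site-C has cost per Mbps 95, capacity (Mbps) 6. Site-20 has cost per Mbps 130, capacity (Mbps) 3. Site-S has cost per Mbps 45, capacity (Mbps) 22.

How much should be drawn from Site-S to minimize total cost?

20

Cheapest first:
Site-16 (40): use full 8 → 20 Mbps to go.
Take 20 from Site-S at 45 to finish.
Site-1, Site-C, Site-U, Site-20: unused.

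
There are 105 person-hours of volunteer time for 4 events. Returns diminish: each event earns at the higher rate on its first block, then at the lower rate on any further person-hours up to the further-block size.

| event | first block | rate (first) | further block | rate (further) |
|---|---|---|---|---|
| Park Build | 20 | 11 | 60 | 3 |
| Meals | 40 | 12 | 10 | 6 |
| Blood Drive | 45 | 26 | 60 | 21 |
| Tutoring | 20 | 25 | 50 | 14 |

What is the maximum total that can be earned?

Order all 8 blocks by rate: Blood Drive/first 26 > Tutoring/first 25 > Blood Drive/second 21 > Tutoring/second 14 > Meals/first 12 > Park Build/first 11 > Meals/second 6 > Park Build/second 3.
Fill Blood Drive first block (45 at 26) — 60 left.
Fill Tutoring first block (20 at 25) — 40 left.
Blood Drive/second: +40 of 60 at 21; pool empty.
Total = 26×45 + 25×20 + 21×40 = 2510.

2510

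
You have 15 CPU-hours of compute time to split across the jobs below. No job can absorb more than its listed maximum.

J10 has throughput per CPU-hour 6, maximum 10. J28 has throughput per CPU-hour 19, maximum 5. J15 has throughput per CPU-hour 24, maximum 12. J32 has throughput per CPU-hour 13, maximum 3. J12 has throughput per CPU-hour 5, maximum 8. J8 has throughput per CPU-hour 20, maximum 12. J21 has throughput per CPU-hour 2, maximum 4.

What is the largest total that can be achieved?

Highest throughput per CPU-hour first: J15 24 > J8 20 > J28 19 > J32 13 > J10 6 > J12 5 > J21 2.
J15 takes 12 to reach its cap of 12 ; 3 left.
J8: +3 (room for 12) → 3. Pool exhausted.
Total = 24×12 + 20×3 = 348.

348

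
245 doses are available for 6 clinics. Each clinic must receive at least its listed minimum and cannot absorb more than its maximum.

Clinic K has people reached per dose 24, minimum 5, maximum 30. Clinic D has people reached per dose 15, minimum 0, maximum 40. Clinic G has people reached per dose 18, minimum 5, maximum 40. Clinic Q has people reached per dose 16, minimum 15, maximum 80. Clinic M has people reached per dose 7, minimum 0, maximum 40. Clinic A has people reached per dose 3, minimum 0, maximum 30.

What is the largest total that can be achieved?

Meeting every minimum uses 5+0+5+15+0+0 = 25 doses, leaving 220.
Highest people reached per dose first: Clinic K 24 > Clinic G 18 > Clinic Q 16 > Clinic D 15 > Clinic M 7 > Clinic A 3.
Give Clinic K 25 more to hit its cap of 30 — 195 left.
Give Clinic G 35 more to hit its cap of 40 — 160 left.
Give Clinic Q 65 more to hit its cap of 80 — 95 left.
Give Clinic D 40 more to hit its cap of 40 — 55 left.
Clinic M: +40 to 40 (cap) — 15 left.
Clinic A has room for 30 more but only 15 remain, so it gets 15.
Total = 24×30 + 15×40 + 18×40 + 16×80 + 7×40 + 3×15 = 3645.

3645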